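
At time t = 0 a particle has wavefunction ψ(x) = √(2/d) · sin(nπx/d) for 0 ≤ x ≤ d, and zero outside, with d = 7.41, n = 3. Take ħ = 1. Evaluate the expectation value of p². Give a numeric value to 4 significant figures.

1.618

p² ψ = −ħ² d²ψ/dx²; ⟨p²⟩ = −ħ² ∫ ψ*·ψ'' dx.
d/dx sin(nπx/d) = (nπ/d)·cos(nπx/d) and d²/dx² sin(nπx/d) = −(nπ/d)²·sin(nπx/d); on 0 ≤ x ≤ d, ∫sin²(nπx/d) dx = d/2 and ∫sin(nπx/d)·cos(nπx/d) dx = 0.
⟨p²⟩ = 1.6177.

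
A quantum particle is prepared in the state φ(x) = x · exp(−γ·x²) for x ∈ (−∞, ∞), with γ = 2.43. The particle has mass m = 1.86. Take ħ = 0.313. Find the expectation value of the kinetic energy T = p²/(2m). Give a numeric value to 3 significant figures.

0.192

T = −(ħ²/2m) d²/dx², so ⟨T⟩ = −(ħ²/2m) ∫ φ*·φ'' dx / ∫|φ|² dx; with m = 1.86.
Expand each integrand as polynomial × e^(−2γx²) and use ∫x^(2j)·e^(−2γx²) dx = (2j−1)!!/(4γ)^j · √(π/(2γ)), odd powers → 0; here √(π/(2γ)) = 0.80400. Differentiate with the product rule, d/dx e^(−γx²) = −2γx·e^(−γx²).
State is unnormalized: ∫|φ|² dx = 0.082716, and ∫φ*·(−ħ²/2m · φ'') dx = 0.015880, so ⟨T⟩ = 0.015880 / 0.082716.
⟨T⟩ = 0.19199.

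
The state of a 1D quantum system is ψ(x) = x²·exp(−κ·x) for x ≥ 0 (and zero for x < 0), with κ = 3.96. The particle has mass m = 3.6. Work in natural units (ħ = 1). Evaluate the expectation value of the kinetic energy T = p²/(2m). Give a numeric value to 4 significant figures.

T = −(ħ²/2m) d²/dx², so ⟨T⟩ = −(ħ²/2m) ∫ ψ*·ψ'' dx / ∫|ψ|² dx; with m = 3.6.
Differentiate x²·exp(−κ·x) with the product rule; every integrand then reduces to terms xʲ·e^(−2κx) on [0, ∞), with ∫₀^∞ xʲ·e^(−2κx) dx = j!/(2κ)^(j+1).
State is unnormalized: ∫|ψ|² dx = 0.00077017, and ∫ψ*·(−ħ²/2m · ψ'') dx = 0.00055914, so ⟨T⟩ = 0.00055914 / 0.00077017.
⟨T⟩ = 0.72600.

0.7260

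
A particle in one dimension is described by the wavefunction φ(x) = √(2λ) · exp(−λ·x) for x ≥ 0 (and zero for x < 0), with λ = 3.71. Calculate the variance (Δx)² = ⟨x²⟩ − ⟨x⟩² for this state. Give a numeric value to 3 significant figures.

Compute ⟨x⟩ and ⟨x²⟩ separately, then (Δx)² = ⟨x²⟩ − ⟨x⟩².
Every integrand reduces to terms xʲ·e^(−2λx) on [0, ∞); use ∫₀^∞ xʲ·e^(−2λx) dx = j!/(2λ)^(j+1).
⟨x⟩ = 0.13477 and ⟨x²⟩ = 0.036326.
(Δx)² = 0.036326 − (0.13477)² = 0.018163.

0.0182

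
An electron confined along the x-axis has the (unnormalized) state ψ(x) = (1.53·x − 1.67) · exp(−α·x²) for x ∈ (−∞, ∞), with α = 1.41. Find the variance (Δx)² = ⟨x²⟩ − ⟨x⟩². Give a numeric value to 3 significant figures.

0.143

Compute ⟨x⟩ and ⟨x²⟩ separately, then (Δx)² = ⟨x²⟩ − ⟨x⟩².
Expand each integrand as polynomial × e^(−2αx²) and use ∫x^(2j)·e^(−2αx²) dx = (2j−1)!!/(4α)^j · √(π/(2α)), odd powers → 0; here √(π/(2α)) = 1.0555.
Normalization: ∫|ψ|² dx = 3.3817.
⟨x⟩ = -0.28280 and ⟨x²⟩ = 0.22324.
(Δx)² = 0.22324 − (-0.28280)² = 0.14327.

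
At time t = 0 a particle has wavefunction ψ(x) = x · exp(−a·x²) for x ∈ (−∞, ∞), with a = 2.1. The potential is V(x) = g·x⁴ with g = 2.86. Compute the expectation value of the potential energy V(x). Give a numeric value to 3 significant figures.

0.608

⟨V⟩ = ∫ V(x)·|ψ|² dx / ∫|ψ|² dx.
Expand each integrand as polynomial × e^(−2ax²) and use ∫x^(2j)·e^(−2ax²) dx = (2j−1)!!/(4a)^j · √(π/(2a)), odd powers → 0; here √(π/(2a)) = 0.86487.
State is unnormalized: ∫|ψ|² dx = 0.10296, and ∫ψ*·V(x)·ψ dx = 0.062599, so ⟨V⟩ = 0.062599 / 0.10296.
⟨V⟩ = 0.60799.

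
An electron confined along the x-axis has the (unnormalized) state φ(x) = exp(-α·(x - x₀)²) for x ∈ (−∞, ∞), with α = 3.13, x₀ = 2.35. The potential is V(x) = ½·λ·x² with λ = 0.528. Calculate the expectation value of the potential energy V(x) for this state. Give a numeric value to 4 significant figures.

1.479

⟨V⟩ = ∫ V(x)·|φ|² dx / ∫|φ|² dx.
Gaussian moments (u = x − x₀): ∫u^(2j)·e^(−2αu²) du = (2j−1)!!/(4α)^j · √(π/(2α)), odd powers integrate to 0; here √(π/(2α)) = 0.70842.
State is unnormalized: ∫|φ|² dx = 0.70842, and ∫φ*·V(x)·φ dx = 1.0478, so ⟨V⟩ = 1.0478 / 0.70842.
⟨V⟩ = 1.4790.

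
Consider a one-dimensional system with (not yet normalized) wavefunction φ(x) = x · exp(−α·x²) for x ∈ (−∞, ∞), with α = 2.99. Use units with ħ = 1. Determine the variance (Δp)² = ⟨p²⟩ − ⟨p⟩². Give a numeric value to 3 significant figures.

Compute ⟨p⟩ and ⟨p²⟩ separately; (Δp)² = ⟨p²⟩ − ⟨p⟩².
Expand each integrand as polynomial × e^(−2αx²) and use ∫x^(2j)·e^(−2αx²) dx = (2j−1)!!/(4α)^j · √(π/(2α)), odd powers → 0; here √(π/(2α)) = 0.72481. Differentiate with the product rule, d/dx e^(−αx²) = −2αx·e^(−αx²).
Normalization: ∫|φ|² dx = 0.060603.
⟨p⟩ = 0.0000 and ⟨p²⟩ = 8.9700.
(Δp)² = 8.9700 − (0.0000)² = 8.9700.

8.97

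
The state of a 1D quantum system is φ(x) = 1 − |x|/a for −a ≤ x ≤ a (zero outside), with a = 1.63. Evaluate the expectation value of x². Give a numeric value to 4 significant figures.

0.2657

⟨x²⟩ = ∫ x²·|φ|² dx / ∫|φ|² dx (integrals over the domain).
φ is even, so ∫ over [−a, a] = 2∫₀ᵃ with φ = 1 − x/a there: ∫₀ᵃ (1 − x/a)² dx = a/3, ∫₀ᵃ x²(1 − x/a)² dx = a³/30, ∫₀ᵃ x⁴(1 − x/a)² dx = a⁵/105.
State is unnormalized: ∫|φ|² dx = 1.0867, and ∫φ*·x²·φ dx = 0.28872, so ⟨x²⟩ = 0.28872 / 1.0867.
⟨x²⟩ = 0.26569.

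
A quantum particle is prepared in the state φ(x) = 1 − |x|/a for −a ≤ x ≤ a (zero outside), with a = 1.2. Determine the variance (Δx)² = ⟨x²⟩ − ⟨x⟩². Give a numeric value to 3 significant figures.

Compute ⟨x⟩ and ⟨x²⟩ separately, then (Δx)² = ⟨x²⟩ − ⟨x⟩².
φ is even, so ∫ over [−a, a] = 2∫₀ᵃ with φ = 1 − x/a there: ∫₀ᵃ (1 − x/a)² dx = a/3, ∫₀ᵃ x²(1 − x/a)² dx = a³/30, ∫₀ᵃ x⁴(1 − x/a)² dx = a⁵/105.
Normalization: ∫|φ|² dx = 0.80000.
⟨x⟩ = 0.0000 and ⟨x²⟩ = 0.14400.
(Δx)² = 0.14400 − (0.0000)² = 0.14400.

0.144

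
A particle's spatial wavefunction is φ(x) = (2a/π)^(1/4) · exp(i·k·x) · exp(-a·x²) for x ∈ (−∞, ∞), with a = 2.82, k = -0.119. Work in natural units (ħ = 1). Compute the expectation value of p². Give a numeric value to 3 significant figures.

2.83

p² φ = −ħ² d²φ/dx²; ⟨p²⟩ = −ħ² ∫ φ*·φ'' dx.
Gaussian moments: ∫x^(2j)·e^(−2ax²) dx = (2j−1)!!/(4a)^j · √(π/(2a)), odd powers integrate to 0; here √(π/(2a)) = 0.74634. Derivatives: φ′ = (ik − 2ax)·φ, φ″ = ((ik − 2ax)² − 2a)·φ; the odd-in-x pieces drop out.
⟨p²⟩ = 2.8342.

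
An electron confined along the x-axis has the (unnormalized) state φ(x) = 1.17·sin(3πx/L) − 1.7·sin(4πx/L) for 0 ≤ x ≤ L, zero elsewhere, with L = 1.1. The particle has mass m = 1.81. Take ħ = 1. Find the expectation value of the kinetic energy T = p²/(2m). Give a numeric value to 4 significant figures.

T = −(ħ²/2m) d²/dx², so ⟨T⟩ = −(ħ²/2m) ∫ φ*·φ'' dx / ∫|φ|² dx; with m = 1.81.
d²/dx² sin(jπx/L) = −(jπ/L)²·sin(jπx/L); on 0 ≤ x ≤ L, ∫sin²(jπx/L) dx = L/2 and ∫sin(jπx/L)·sin(lπx/L) dx = 0 for j ≠ l, so only diagonal terms survive in ∫|φ|² and ∫φ·φ″; ∫φ·φ′ dx = [φ²/2] between the walls = 0.
State is unnormalized: ∫|φ|² dx = 2.3424, and ∫φ*·(−ħ²/2m · φ'') dx = 72.572, so ⟨T⟩ = 72.572 / 2.3424.
⟨T⟩ = 30.982.

30.98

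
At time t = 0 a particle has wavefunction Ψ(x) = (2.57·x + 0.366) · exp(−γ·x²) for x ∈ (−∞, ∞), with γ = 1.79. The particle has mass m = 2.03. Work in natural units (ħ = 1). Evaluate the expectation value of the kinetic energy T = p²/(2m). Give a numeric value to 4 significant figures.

1.211

T = −(ħ²/2m) d²/dx², so ⟨T⟩ = −(ħ²/2m) ∫ Ψ*·Ψ'' dx / ∫|Ψ|² dx; with m = 2.03.
Expand each integrand as polynomial × e^(−2γx²) and use ∫x^(2j)·e^(−2γx²) dx = (2j−1)!!/(4γ)^j · √(π/(2γ)), odd powers → 0; here √(π/(2γ)) = 0.93677. Differentiate with the product rule, d/dx e^(−γx²) = −2γx·e^(−γx²).
State is unnormalized: ∫|Ψ|² dx = 0.98963, and ∫Ψ*·(−ħ²/2m · Ψ'') dx = 1.1983, so ⟨T⟩ = 1.1983 / 0.98963.
⟨T⟩ = 1.2109.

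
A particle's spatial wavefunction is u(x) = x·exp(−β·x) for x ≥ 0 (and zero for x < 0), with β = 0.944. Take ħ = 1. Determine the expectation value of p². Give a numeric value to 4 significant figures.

p² u = −ħ² d²u/dx²; ⟨p²⟩ = −ħ² ∫ u*·u'' dx / ∫|u|² dx.
Differentiate x·exp(−β·x) with the product rule; every integrand then reduces to terms xʲ·e^(−2βx) on [0, ∞), with ∫₀^∞ xʲ·e^(−2βx) dx = j!/(2β)^(j+1).
State is unnormalized: ∫|u|² dx = 0.29718, and ∫u*·(−ħ² u'') dx = 0.26483, so ⟨p²⟩ = 0.26483 / 0.29718.
⟨p²⟩ = 0.89114.

0.8911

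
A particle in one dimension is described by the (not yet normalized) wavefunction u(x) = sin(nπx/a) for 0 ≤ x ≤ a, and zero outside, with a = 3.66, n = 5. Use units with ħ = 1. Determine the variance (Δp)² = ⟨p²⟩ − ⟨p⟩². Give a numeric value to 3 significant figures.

18.4

Compute ⟨p⟩ and ⟨p²⟩ separately; (Δp)² = ⟨p²⟩ − ⟨p⟩².
d/dx sin(nπx/a) = (nπ/a)·cos(nπx/a) and d²/dx² sin(nπx/a) = −(nπ/a)²·sin(nπx/a); on 0 ≤ x ≤ a, ∫sin²(nπx/a) dx = a/2 and ∫sin(nπx/a)·cos(nπx/a) dx = 0.
Normalization: ∫|u|² dx = 1.8300.
⟨p⟩ = 0.0000 and ⟨p²⟩ = 18.419.
(Δp)² = 18.419 − (0.0000)² = 18.419.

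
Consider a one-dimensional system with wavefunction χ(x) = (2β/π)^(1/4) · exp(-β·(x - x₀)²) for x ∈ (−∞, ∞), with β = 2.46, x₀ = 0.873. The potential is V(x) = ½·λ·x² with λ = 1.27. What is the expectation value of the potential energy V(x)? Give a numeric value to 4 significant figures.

⟨V⟩ = ∫ V(x)·|χ|² dx.
Gaussian moments (u = x − x₀): ∫u^(2j)·e^(−2βu²) du = (2j−1)!!/(4β)^j · √(π/(2β)), odd powers integrate to 0; here √(π/(2β)) = 0.79908.
⟨V⟩ = 0.54848.

0.5485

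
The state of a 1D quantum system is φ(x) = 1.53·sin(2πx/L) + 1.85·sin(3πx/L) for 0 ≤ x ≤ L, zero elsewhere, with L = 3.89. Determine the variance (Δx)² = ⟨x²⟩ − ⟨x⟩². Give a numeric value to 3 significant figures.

Compute ⟨x⟩ and ⟨x²⟩ separately, then (Δx)² = ⟨x²⟩ − ⟨x⟩².
On 0 ≤ x ≤ L (j ≠ l): ∫sin²(jπx/L) dx = L/2, ∫sin(jπx/L)·sin(lπx/L) dx = 0; diagonal moments ∫x·sin²(jπx/L) dx = L²/4, ∫x²·sin²(jπx/L) dx = L³·(1/6 − 1/(4j²π²)); cross terms ∫x·sin(jπx/L)·sin(lπx/L) dx = 0 for j + l even and −4jlL²/(π²(j² − l²)²) for j + l odd, ∫x²·sin(jπx/L)·sin(lπx/L) dx = (−1)^(j+l)·4jlL³/(π²(j² − l²)²); higher powers the same way via product-to-sum and parts.
Normalization: ∫|φ|² dx = 11.210.
⟨x⟩ = 1.2017 and ⟨x²⟩ = 2.0242.
(Δx)² = 2.0242 − (1.2017)² = 0.58009.

0.580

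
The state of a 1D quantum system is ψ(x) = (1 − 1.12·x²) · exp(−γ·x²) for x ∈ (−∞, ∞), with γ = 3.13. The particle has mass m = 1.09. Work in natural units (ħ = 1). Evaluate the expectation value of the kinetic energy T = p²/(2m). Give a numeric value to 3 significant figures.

2.10

T = −(ħ²/2m) d²/dx², so ⟨T⟩ = −(ħ²/2m) ∫ ψ*·ψ'' dx / ∫|ψ|² dx; with m = 1.09.
Expand each integrand as polynomial × e^(−2γx²) and use ∫x^(2j)·e^(−2γx²) dx = (2j−1)!!/(4γ)^j · √(π/(2γ)), odd powers → 0; here √(π/(2γ)) = 0.70842. Differentiate with the product rule, d/dx e^(−γx²) = −2γx·e^(−γx²).
State is unnormalized: ∫|ψ|² dx = 0.59868, and ∫ψ*·(−ħ²/2m · ψ'') dx = 1.2561, so ⟨T⟩ = 1.2561 / 0.59868.
⟨T⟩ = 2.0981.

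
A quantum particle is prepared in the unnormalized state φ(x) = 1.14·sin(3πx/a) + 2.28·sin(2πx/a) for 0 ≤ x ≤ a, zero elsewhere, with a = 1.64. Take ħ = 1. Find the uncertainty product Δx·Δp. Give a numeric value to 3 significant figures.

1.54

Δx = √(⟨x²⟩−⟨x⟩²), Δp = √(⟨p²⟩−⟨p⟩²).
On 0 ≤ x ≤ a (j ≠ l): ∫sin²(jπx/a) dx = a/2, ∫sin(jπx/a)·sin(lπx/a) dx = 0; diagonal moments ∫x·sin²(jπx/a) dx = a²/4, ∫x²·sin²(jπx/a) dx = a³·(1/6 − 1/(4j²π²)); cross terms ∫x·sin(jπx/a)·sin(lπx/a) dx = 0 for j + l even and −4jla²/(π²(j² − l²)²) for j + l odd, ∫x²·sin(jπx/a)·sin(lπx/a) dx = (−1)^(j+l)·4jla³/(π²(j² − l²)²); higher powers the same way via product-to-sum and parts. d²/dx² sin(jπx/a) = −(jπ/a)²·sin(jπx/a); on 0 ≤ x ≤ a, ∫sin²(jπx/a) dx = a/2 and ∫sin(jπx/a)·sin(lπx/a) dx = 0 for j ≠ l, so only diagonal terms survive in ∫|φ|² and ∫φ·φ″; ∫φ·φ′ dx = [φ²/2] between the walls = 0.
Normalization: ∫|φ|² dx = 5.3284.
⟨x⟩ = 0.56477, ⟨x²⟩ = 0.44767 ⇒ Δx = 0.35876.
⟨p⟩ = 0.0000, ⟨p²⟩ = 18.348 ⇒ Δp = 4.2834.
Δx·Δp = 1.5367.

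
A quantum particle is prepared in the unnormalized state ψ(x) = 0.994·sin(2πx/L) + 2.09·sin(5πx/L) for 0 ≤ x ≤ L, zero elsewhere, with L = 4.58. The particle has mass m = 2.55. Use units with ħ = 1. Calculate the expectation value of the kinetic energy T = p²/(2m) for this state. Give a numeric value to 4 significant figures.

1.949

T = −(ħ²/2m) d²/dx², so ⟨T⟩ = −(ħ²/2m) ∫ ψ*·ψ'' dx / ∫|ψ|² dx; with m = 2.55.
d²/dx² sin(jπx/L) = −(jπ/L)²·sin(jπx/L); on 0 ≤ x ≤ L, ∫sin²(jπx/L) dx = L/2 and ∫sin(jπx/L)·sin(lπx/L) dx = 0 for j ≠ l, so only diagonal terms survive in ∫|ψ|² and ∫ψ·ψ″; ∫ψ·ψ′ dx = [ψ²/2] between the walls = 0.
State is unnormalized: ∫|ψ|² dx = 12.266, and ∫ψ*·(−ħ²/2m · ψ'') dx = 23.906, so ⟨T⟩ = 23.906 / 12.266.
⟨T⟩ = 1.9490.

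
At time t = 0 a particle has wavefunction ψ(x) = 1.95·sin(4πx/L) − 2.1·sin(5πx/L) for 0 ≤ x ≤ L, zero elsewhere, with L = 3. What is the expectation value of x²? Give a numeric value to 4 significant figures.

⟨x²⟩ = ∫ x²·|ψ|² dx / ∫|ψ|² dx (integrals over the domain).
On 0 ≤ x ≤ L (j ≠ l): ∫sin²(jπx/L) dx = L/2, ∫sin(jπx/L)·sin(lπx/L) dx = 0; diagonal moments ∫x·sin²(jπx/L) dx = L²/4, ∫x²·sin²(jπx/L) dx = L³·(1/6 − 1/(4j²π²)); cross terms ∫x·sin(jπx/L)·sin(lπx/L) dx = 0 for j + l even and −4jlL²/(π²(j² − l²)²) for j + l odd, ∫x²·sin(jπx/L)·sin(lπx/L) dx = (−1)^(j+l)·4jlL³/(π²(j² − l²)²); higher powers the same way via product-to-sum and parts.
State is unnormalized: ∫|ψ|² dx = 12.319, and ∫ψ*·x²·ψ dx = 58.802, so ⟨x²⟩ = 58.802 / 12.319.
⟨x²⟩ = 4.7733.

4.773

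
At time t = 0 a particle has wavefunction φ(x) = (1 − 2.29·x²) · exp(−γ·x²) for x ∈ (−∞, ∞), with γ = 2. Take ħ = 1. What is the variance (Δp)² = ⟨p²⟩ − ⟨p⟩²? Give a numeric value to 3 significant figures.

6.37

Compute ⟨p⟩ and ⟨p²⟩ separately; (Δp)² = ⟨p²⟩ − ⟨p⟩².
Expand each integrand as polynomial × e^(−2γx²) and use ∫x^(2j)·e^(−2γx²) dx = (2j−1)!!/(4γ)^j · √(π/(2γ)), odd powers → 0; here √(π/(2γ)) = 0.88623. Differentiate with the product rule, d/dx e^(−γx²) = −2γx·e^(−γx²).
Normalization: ∫|φ|² dx = 0.59671.
⟨p⟩ = 0.0000 and ⟨p²⟩ = 6.3746.
(Δp)² = 6.3746 − (0.0000)² = 6.3746.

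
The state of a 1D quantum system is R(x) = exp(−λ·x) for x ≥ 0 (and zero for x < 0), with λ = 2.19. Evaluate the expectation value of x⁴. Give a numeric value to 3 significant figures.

⟨x⁴⟩ = ∫ x⁴·|R|² dx / ∫|R|² dx (integrals over the domain).
Every integrand reduces to terms xʲ·e^(−2λx) on [0, ∞); use ∫₀^∞ xʲ·e^(−2λx) dx = j!/(2λ)^(j+1).
State is unnormalized: ∫|R|² dx = 0.22831, and ∫R*·x⁴·R dx = 0.014888, so ⟨x⁴⟩ = 0.014888 / 0.22831.
⟨x⁴⟩ = 0.065210.

0.0652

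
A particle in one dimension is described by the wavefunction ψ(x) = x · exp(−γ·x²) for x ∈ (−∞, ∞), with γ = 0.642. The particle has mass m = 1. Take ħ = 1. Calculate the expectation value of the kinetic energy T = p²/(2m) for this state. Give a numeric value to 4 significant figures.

T = −(ħ²/2m) d²/dx², so ⟨T⟩ = −(ħ²/2m) ∫ ψ*·ψ'' dx / ∫|ψ|² dx; with m = 1.
Expand each integrand as polynomial × e^(−2γx²) and use ∫x^(2j)·e^(−2γx²) dx = (2j−1)!!/(4γ)^j · √(π/(2γ)), odd powers → 0; here √(π/(2γ)) = 1.5642. Differentiate with the product rule, d/dx e^(−γx²) = −2γx·e^(−γx²).
State is unnormalized: ∫|ψ|² dx = 0.60911, and ∫ψ*·(−ħ²/2m · ψ'') dx = 0.58658, so ⟨T⟩ = 0.58658 / 0.60911.
⟨T⟩ = 0.96300.

0.9630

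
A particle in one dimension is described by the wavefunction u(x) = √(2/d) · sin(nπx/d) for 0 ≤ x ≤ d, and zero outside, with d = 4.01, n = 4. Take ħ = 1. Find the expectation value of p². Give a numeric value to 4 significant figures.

9.820

p² u = −ħ² d²u/dx²; ⟨p²⟩ = −ħ² ∫ u*·u'' dx.
d/dx sin(nπx/d) = (nπ/d)·cos(nπx/d) and d²/dx² sin(nπx/d) = −(nπ/d)²·sin(nπx/d); on 0 ≤ x ≤ d, ∫sin²(nπx/d) dx = d/2 and ∫sin(nπx/d)·cos(nπx/d) dx = 0.
⟨p²⟩ = 9.8204.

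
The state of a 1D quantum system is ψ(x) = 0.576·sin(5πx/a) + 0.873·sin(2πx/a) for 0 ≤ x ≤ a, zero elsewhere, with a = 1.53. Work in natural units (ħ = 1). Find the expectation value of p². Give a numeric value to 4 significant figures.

p² ψ = −ħ² d²ψ/dx²; ⟨p²⟩ = −ħ² ∫ ψ*·ψ'' dx / ∫|ψ|² dx.
d²/dx² sin(jπx/a) = −(jπ/a)²·sin(jπx/a); on 0 ≤ x ≤ a, ∫sin²(jπx/a) dx = a/2 and ∫sin(jπx/a)·sin(lπx/a) dx = 0 for j ≠ l, so only diagonal terms survive in ∫|ψ|² and ∫ψ·ψ″; ∫ψ·ψ′ dx = [ψ²/2] between the walls = 0.
State is unnormalized: ∫|ψ|² dx = 0.83684, and ∫ψ*·(−ħ² ψ'') dx = 36.585, so ⟨p²⟩ = 36.585 / 0.83684.
⟨p²⟩ = 43.718.

43.72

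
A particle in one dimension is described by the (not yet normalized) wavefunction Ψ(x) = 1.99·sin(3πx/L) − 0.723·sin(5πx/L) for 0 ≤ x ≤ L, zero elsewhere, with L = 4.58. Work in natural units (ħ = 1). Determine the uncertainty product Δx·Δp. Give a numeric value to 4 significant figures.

2.260

Δx = √(⟨x²⟩−⟨x⟩²), Δp = √(⟨p²⟩−⟨p⟩²).
On 0 ≤ x ≤ L (j ≠ l): ∫sin²(jπx/L) dx = L/2, ∫sin(jπx/L)·sin(lπx/L) dx = 0; diagonal moments ∫x·sin²(jπx/L) dx = L²/4, ∫x²·sin²(jπx/L) dx = L³·(1/6 − 1/(4j²π²)); cross terms ∫x·sin(jπx/L)·sin(lπx/L) dx = 0 for j + l even and −4jlL²/(π²(j² − l²)²) for j + l odd, ∫x²·sin(jπx/L)·sin(lπx/L) dx = (−1)^(j+l)·4jlL³/(π²(j² − l²)²); higher powers the same way via product-to-sum and parts. d²/dx² sin(jπx/L) = −(jπ/L)²·sin(jπx/L); on 0 ≤ x ≤ L, ∫sin²(jπx/L) dx = L/2 and ∫sin(jπx/L)·sin(lπx/L) dx = 0 for j ≠ l, so only diagonal terms survive in ∫|Ψ|² and ∫Ψ·Ψ″; ∫Ψ·Ψ′ dx = [Ψ²/2] between the walls = 0.
Normalization: ∫|Ψ|² dx = 10.266.
⟨x⟩ = 2.2900, ⟨x²⟩ = 6.2434 ⇒ Δx = 0.99963.
⟨p⟩ = 0.0000, ⟨p²⟩ = 5.1124 ⇒ Δp = 2.2611.
Δx·Δp = 2.2602.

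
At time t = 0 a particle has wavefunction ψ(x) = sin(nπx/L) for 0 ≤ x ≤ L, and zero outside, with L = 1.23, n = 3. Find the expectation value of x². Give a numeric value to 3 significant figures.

⟨x²⟩ = ∫ x²·|ψ|² dx / ∫|ψ|² dx (integrals over the domain).
With sin²θ = (1 − cos2θ)/2 on 0 ≤ x ≤ L: ∫sin²(nπx/L) dx = L/2, ∫x·sin²(nπx/L) dx = L²/4, ∫x²·sin²(nπx/L) dx = L³·(1/6 − 1/(4n²π²)); higher powers xᵏ the same way, integrating xᵏ·cos(2nπx/L) by parts.
State is unnormalized: ∫|ψ|² dx = 0.61500, and ∫ψ*·x²·ψ dx = 0.30491, so ⟨x²⟩ = 0.30491 / 0.61500.
⟨x²⟩ = 0.49578.

0.496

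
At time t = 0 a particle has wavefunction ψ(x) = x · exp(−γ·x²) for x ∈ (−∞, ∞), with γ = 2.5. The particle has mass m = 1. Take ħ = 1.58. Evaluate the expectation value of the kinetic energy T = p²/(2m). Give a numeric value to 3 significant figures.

9.36

T = −(ħ²/2m) d²/dx², so ⟨T⟩ = −(ħ²/2m) ∫ ψ*·ψ'' dx / ∫|ψ|² dx; with m = 1.
Expand each integrand as polynomial × e^(−2γx²) and use ∫x^(2j)·e^(−2γx²) dx = (2j−1)!!/(4γ)^j · √(π/(2γ)), odd powers → 0; here √(π/(2γ)) = 0.79267. Differentiate with the product rule, d/dx e^(−γx²) = −2γx·e^(−γx²).
State is unnormalized: ∫|ψ|² dx = 0.079267, and ∫ψ*·(−ħ²/2m · ψ'') dx = 0.74205, so ⟨T⟩ = 0.74205 / 0.079267.
⟨T⟩ = 9.3615.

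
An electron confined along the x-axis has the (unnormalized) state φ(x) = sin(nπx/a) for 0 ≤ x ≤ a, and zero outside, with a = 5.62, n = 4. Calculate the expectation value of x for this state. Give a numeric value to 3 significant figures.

2.81

⟨x⟩ = ∫ x·|φ|² dx / ∫|φ|² dx (integrals over the domain).
With sin²θ = (1 − cos2θ)/2 on 0 ≤ x ≤ a: ∫sin²(nπx/a) dx = a/2, ∫x·sin²(nπx/a) dx = a²/4, ∫x²·sin²(nπx/a) dx = a³·(1/6 − 1/(4n²π²)); higher powers xᵏ the same way, integrating xᵏ·cos(2nπx/a) by parts.
State is unnormalized: ∫|φ|² dx = 2.8100, and ∫φ*·x·φ dx = 7.8961, so ⟨x⟩ = 7.8961 / 2.8100.
⟨x⟩ = 2.8100.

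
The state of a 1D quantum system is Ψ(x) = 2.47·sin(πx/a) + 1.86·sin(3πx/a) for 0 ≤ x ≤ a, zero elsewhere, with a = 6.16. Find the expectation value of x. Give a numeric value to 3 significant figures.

3.08

⟨x⟩ = ∫ x·|Ψ|² dx / ∫|Ψ|² dx (integrals over the domain).
On 0 ≤ x ≤ a (j ≠ l): ∫sin²(jπx/a) dx = a/2, ∫sin(jπx/a)·sin(lπx/a) dx = 0; diagonal moments ∫x·sin²(jπx/a) dx = a²/4, ∫x²·sin²(jπx/a) dx = a³·(1/6 − 1/(4j²π²)); cross terms ∫x·sin(jπx/a)·sin(lπx/a) dx = 0 for j + l even and −4jla²/(π²(j² − l²)²) for j + l odd, ∫x²·sin(jπx/a)·sin(lπx/a) dx = (−1)^(j+l)·4jla³/(π²(j² − l²)²); higher powers the same way via product-to-sum and parts.
State is unnormalized: ∫|Ψ|² dx = 29.446, and ∫Ψ*·x·Ψ dx = 90.695, so ⟨x⟩ = 90.695 / 29.446.
⟨x⟩ = 3.0800.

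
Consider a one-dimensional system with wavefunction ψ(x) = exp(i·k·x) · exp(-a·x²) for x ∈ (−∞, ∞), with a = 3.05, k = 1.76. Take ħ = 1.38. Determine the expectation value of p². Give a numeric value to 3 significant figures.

p² ψ = −ħ² d²ψ/dx²; ⟨p²⟩ = −ħ² ∫ ψ*·ψ'' dx / ∫|ψ|² dx.
Gaussian moments: ∫x^(2j)·e^(−2ax²) dx = (2j−1)!!/(4a)^j · √(π/(2a)), odd powers integrate to 0; here √(π/(2a)) = 0.71765. Derivatives: ψ′ = (ik − 2ax)·ψ, ψ″ = ((ik − 2ax)² − 2a)·ψ; the odd-in-x pieces drop out.
State is unnormalized: ∫|ψ|² dx = 0.71765, and ∫ψ*·(−ħ² ψ'') dx = 8.4018, so ⟨p²⟩ = 8.4018 / 0.71765.
⟨p²⟩ = 11.707.

11.7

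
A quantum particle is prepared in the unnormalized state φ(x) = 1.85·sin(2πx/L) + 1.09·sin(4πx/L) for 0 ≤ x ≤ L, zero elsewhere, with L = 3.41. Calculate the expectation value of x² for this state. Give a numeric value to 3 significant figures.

4.22

⟨x²⟩ = ∫ x²·|φ|² dx / ∫|φ|² dx (integrals over the domain).
On 0 ≤ x ≤ L (j ≠ l): ∫sin²(jπx/L) dx = L/2, ∫sin(jπx/L)·sin(lπx/L) dx = 0; diagonal moments ∫x·sin²(jπx/L) dx = L²/4, ∫x²·sin²(jπx/L) dx = L³·(1/6 − 1/(4j²π²)); cross terms ∫x·sin(jπx/L)·sin(lπx/L) dx = 0 for j + l even and −4jlL²/(π²(j² − l²)²) for j + l odd, ∫x²·sin(jπx/L)·sin(lπx/L) dx = (−1)^(j+l)·4jlL³/(π²(j² − l²)²); higher powers the same way via product-to-sum and parts.
State is unnormalized: ∫|φ|² dx = 7.8611, and ∫φ*·x²·φ dx = 33.136, so ⟨x²⟩ = 33.136 / 7.8611.
⟨x²⟩ = 4.2153.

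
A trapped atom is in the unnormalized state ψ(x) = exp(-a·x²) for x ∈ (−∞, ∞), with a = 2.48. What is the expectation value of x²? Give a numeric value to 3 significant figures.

⟨x²⟩ = ∫ x²·|ψ|² dx / ∫|ψ|² dx (integrals over the domain).
Gaussian moments: ∫x^(2j)·e^(−2ax²) dx = (2j−1)!!/(4a)^j · √(π/(2a)), odd powers integrate to 0; here √(π/(2a)) = 0.79586.
State is unnormalized: ∫|ψ|² dx = 0.79586, and ∫ψ*·x²·ψ dx = 0.080227, so ⟨x²⟩ = 0.080227 / 0.79586.
⟨x²⟩ = 0.10081.

0.101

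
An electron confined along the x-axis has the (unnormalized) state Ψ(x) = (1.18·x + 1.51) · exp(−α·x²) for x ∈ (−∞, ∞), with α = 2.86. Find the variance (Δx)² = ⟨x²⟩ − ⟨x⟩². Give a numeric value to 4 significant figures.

0.07945

Compute ⟨x⟩ and ⟨x²⟩ separately, then (Δx)² = ⟨x²⟩ − ⟨x⟩².
Expand each integrand as polynomial × e^(−2αx²) and use ∫x^(2j)·e^(−2αx²) dx = (2j−1)!!/(4α)^j · √(π/(2α)), odd powers → 0; here √(π/(2α)) = 0.74110.
Normalization: ∫|Ψ|² dx = 1.7800.
⟨x⟩ = 0.12970 and ⟨x²⟩ = 0.096272.
(Δx)² = 0.096272 − (0.12970)² = 0.079451.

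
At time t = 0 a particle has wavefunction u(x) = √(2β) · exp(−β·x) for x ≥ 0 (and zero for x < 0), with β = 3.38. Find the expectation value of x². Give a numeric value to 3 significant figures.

0.0438

⟨x²⟩ = ∫ x²·|u|² dx (integrals over the domain).
Every integrand reduces to terms xʲ·e^(−2βx) on [0, ∞); use ∫₀^∞ xʲ·e^(−2βx) dx = j!/(2β)^(j+1).
⟨x²⟩ = 0.043766.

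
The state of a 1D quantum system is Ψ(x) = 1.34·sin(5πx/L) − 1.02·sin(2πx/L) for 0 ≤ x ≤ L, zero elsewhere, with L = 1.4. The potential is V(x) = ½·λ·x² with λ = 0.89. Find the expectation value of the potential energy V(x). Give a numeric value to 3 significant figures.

0.301

⟨V⟩ = ∫ V(x)·|Ψ|² dx / ∫|Ψ|² dx.
On 0 ≤ x ≤ L (j ≠ l): ∫sin²(jπx/L) dx = L/2, ∫sin(jπx/L)·sin(lπx/L) dx = 0; diagonal moments ∫x·sin²(jπx/L) dx = L²/4, ∫x²·sin²(jπx/L) dx = L³·(1/6 − 1/(4j²π²)); cross terms ∫x·sin(jπx/L)·sin(lπx/L) dx = 0 for j + l even and −4jlL²/(π²(j² − l²)²) for j + l odd, ∫x²·sin(jπx/L)·sin(lπx/L) dx = (−1)^(j+l)·4jlL³/(π²(j² − l²)²); higher powers the same way via product-to-sum and parts.
State is unnormalized: ∫|Ψ|² dx = 1.9852, and ∫Ψ*·V(x)·Ψ dx = 0.59757, so ⟨V⟩ = 0.59757 / 1.9852.
⟨V⟩ = 0.30101.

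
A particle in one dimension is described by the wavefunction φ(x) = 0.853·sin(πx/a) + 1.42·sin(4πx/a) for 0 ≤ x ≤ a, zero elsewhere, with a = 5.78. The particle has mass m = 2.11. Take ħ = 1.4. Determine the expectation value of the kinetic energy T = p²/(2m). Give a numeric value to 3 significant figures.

T = −(ħ²/2m) d²/dx², so ⟨T⟩ = −(ħ²/2m) ∫ φ*·φ'' dx / ∫|φ|² dx; with m = 2.11.
d²/dx² sin(jπx/a) = −(jπ/a)²·sin(jπx/a); on 0 ≤ x ≤ a, ∫sin²(jπx/a) dx = a/2 and ∫sin(jπx/a)·sin(lπx/a) dx = 0 for j ≠ l, so only diagonal terms survive in ∫|φ|² and ∫φ·φ″; ∫φ·φ′ dx = [φ²/2] between the walls = 0.
State is unnormalized: ∫|φ|² dx = 7.9302, and ∫φ*·(−ħ²/2m · φ'') dx = 13.082, so ⟨T⟩ = 13.082 / 7.9302.
⟨T⟩ = 1.6496.

1.65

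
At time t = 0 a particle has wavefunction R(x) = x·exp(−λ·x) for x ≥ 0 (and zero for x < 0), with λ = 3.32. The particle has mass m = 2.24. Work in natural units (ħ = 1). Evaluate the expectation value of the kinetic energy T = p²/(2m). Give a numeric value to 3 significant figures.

2.46

T = −(ħ²/2m) d²/dx², so ⟨T⟩ = −(ħ²/2m) ∫ R*·R'' dx / ∫|R|² dx; with m = 2.24.
Differentiate x·exp(−λ·x) with the product rule; every integrand then reduces to terms xʲ·e^(−2λx) on [0, ∞), with ∫₀^∞ xʲ·e^(−2λx) dx = j!/(2λ)^(j+1).
State is unnormalized: ∫|R|² dx = 0.0068317, and ∫R*·(−ħ²/2m · R'') dx = 0.016808, so ⟨T⟩ = 0.016808 / 0.0068317.
⟨T⟩ = 2.4604.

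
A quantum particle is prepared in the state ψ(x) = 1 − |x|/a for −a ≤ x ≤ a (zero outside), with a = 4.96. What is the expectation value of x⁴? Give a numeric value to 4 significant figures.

⟨x⁴⟩ = ∫ x⁴·|ψ|² dx / ∫|ψ|² dx (integrals over the domain).
ψ is even, so ∫ over [−a, a] = 2∫₀ᵃ with ψ = 1 − x/a there: ∫₀ᵃ (1 − x/a)² dx = a/3, ∫₀ᵃ x²(1 − x/a)² dx = a³/30, ∫₀ᵃ x⁴(1 − x/a)² dx = a⁵/105.
State is unnormalized: ∫|ψ|² dx = 3.3067, and ∫ψ*·x⁴·ψ dx = 57.181, so ⟨x⁴⟩ = 57.181 / 3.3067.
⟨x⁴⟩ = 17.293.

17.29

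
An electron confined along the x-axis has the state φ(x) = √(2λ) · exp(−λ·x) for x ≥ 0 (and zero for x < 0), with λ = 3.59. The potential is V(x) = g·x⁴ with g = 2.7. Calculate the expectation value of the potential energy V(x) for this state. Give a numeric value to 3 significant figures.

0.0244

⟨V⟩ = ∫ V(x)·|φ|² dx.
Every integrand reduces to terms xʲ·e^(−2λx) on [0, ∞); use ∫₀^∞ xʲ·e^(−2λx) dx = j!/(2λ)^(j+1).
⟨V⟩ = 0.024382.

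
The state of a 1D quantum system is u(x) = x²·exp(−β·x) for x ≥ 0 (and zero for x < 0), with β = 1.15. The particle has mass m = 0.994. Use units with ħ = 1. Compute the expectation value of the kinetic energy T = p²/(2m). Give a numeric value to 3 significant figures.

T = −(ħ²/2m) d²/dx², so ⟨T⟩ = −(ħ²/2m) ∫ u*·u'' dx / ∫|u|² dx; with m = 0.994.
Differentiate x²·exp(−β·x) with the product rule; every integrand then reduces to terms xʲ·e^(−2βx) on [0, ∞), with ∫₀^∞ xʲ·e^(−2βx) dx = j!/(2β)^(j+1).
State is unnormalized: ∫|u|² dx = 0.37288, and ∫u*·(−ħ²/2m · u'') dx = 0.082686, so ⟨T⟩ = 0.082686 / 0.37288.
⟨T⟩ = 0.22175.

0.222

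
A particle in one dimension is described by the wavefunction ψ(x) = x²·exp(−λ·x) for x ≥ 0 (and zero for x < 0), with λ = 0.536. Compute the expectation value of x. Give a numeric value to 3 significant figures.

⟨x⟩ = ∫ x·|ψ|² dx / ∫|ψ|² dx (integrals over the domain).
Every integrand reduces to terms xʲ·e^(−2λx) on [0, ∞); use ∫₀^∞ xʲ·e^(−2λx) dx = j!/(2λ)^(j+1).
State is unnormalized: ∫|ψ|² dx = 16.953, and ∫ψ*·x·ψ dx = 79.070, so ⟨x⟩ = 79.070 / 16.953.
⟨x⟩ = 4.6642.

4.66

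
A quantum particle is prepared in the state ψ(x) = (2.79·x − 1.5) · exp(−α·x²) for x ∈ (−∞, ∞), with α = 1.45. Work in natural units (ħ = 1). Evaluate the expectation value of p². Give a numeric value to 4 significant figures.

p² ψ = −ħ² d²ψ/dx²; ⟨p²⟩ = −ħ² ∫ ψ*·ψ'' dx / ∫|ψ|² dx.
Expand each integrand as polynomial × e^(−2αx²) and use ∫x^(2j)·e^(−2αx²) dx = (2j−1)!!/(4α)^j · √(π/(2α)), odd powers → 0; here √(π/(2α)) = 1.0408. Differentiate with the product rule, d/dx e^(−αx²) = −2αx·e^(−αx²).
State is unnormalized: ∫|ψ|² dx = 3.7387, and ∫ψ*·(−ħ² ψ'') dx = 9.4721, so ⟨p²⟩ = 9.4721 / 3.7387.
⟨p²⟩ = 2.5335.

2.534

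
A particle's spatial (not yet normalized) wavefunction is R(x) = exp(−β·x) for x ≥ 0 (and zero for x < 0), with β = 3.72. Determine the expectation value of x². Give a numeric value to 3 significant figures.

⟨x²⟩ = ∫ x²·|R|² dx / ∫|R|² dx (integrals over the domain).
Every integrand reduces to terms xʲ·e^(−2βx) on [0, ∞); use ∫₀^∞ xʲ·e^(−2βx) dx = j!/(2β)^(j+1).
State is unnormalized: ∫|R|² dx = 0.13441, and ∫R*·x²·R dx = 0.0048564, so ⟨x²⟩ = 0.0048564 / 0.13441.
⟨x²⟩ = 0.036131.

0.0361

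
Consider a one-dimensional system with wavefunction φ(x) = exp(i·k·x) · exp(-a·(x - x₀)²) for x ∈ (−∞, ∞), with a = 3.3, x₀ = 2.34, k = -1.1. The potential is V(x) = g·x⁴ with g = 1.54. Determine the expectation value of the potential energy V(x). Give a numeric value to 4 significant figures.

⟨V⟩ = ∫ V(x)·|φ|² dx / ∫|φ|² dx.
Gaussian moments (u = x − x₀): ∫u^(2j)·e^(−2au²) du = (2j−1)!!/(4a)^j · √(π/(2a)), odd powers integrate to 0; here √(π/(2a)) = 0.68993.
State is unnormalized: ∫|φ|² dx = 0.68993, and ∫φ*·V(x)·φ dx = 34.518, so ⟨V⟩ = 34.518 / 0.68993.
⟨V⟩ = 50.032.

50.03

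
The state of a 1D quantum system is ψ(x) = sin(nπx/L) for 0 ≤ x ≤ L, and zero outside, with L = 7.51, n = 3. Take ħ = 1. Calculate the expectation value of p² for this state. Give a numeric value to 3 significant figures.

1.57

p² ψ = −ħ² d²ψ/dx²; ⟨p²⟩ = −ħ² ∫ ψ*·ψ'' dx / ∫|ψ|² dx.
d/dx sin(nπx/L) = (nπ/L)·cos(nπx/L) and d²/dx² sin(nπx/L) = −(nπ/L)²·sin(nπx/L); on 0 ≤ x ≤ L, ∫sin²(nπx/L) dx = L/2 and ∫sin(nπx/L)·cos(nπx/L) dx = 0.
State is unnormalized: ∫|ψ|² dx = 3.7550, and ∫ψ*·(−ħ² ψ'') dx = 5.9139, so ⟨p²⟩ = 5.9139 / 3.7550.
⟨p²⟩ = 1.5749.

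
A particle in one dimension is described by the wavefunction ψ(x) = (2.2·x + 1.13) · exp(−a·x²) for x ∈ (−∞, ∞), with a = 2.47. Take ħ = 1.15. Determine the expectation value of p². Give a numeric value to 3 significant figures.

p² ψ = −ħ² d²ψ/dx²; ⟨p²⟩ = −ħ² ∫ ψ*·ψ'' dx / ∫|ψ|² dx.
Expand each integrand as polynomial × e^(−2ax²) and use ∫x^(2j)·e^(−2ax²) dx = (2j−1)!!/(4a)^j · √(π/(2a)), odd powers → 0; here √(π/(2a)) = 0.79746. Differentiate with the product rule, d/dx e^(−ax²) = −2ax·e^(−ax²).
State is unnormalized: ∫|ψ|² dx = 1.4089, and ∫ψ*·(−ħ² ψ'') dx = 7.1547, so ⟨p²⟩ = 7.1547 / 1.4089.
⟨p²⟩ = 5.0780.

5.08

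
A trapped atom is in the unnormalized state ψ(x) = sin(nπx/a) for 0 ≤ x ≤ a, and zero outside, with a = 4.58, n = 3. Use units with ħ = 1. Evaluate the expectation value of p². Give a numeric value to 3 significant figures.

p² ψ = −ħ² d²ψ/dx²; ⟨p²⟩ = −ħ² ∫ ψ*·ψ'' dx / ∫|ψ|² dx.
d/dx sin(nπx/a) = (nπ/a)·cos(nπx/a) and d²/dx² sin(nπx/a) = −(nπ/a)²·sin(nπx/a); on 0 ≤ x ≤ a, ∫sin²(nπx/a) dx = a/2 and ∫sin(nπx/a)·cos(nπx/a) dx = 0.
State is unnormalized: ∫|ψ|² dx = 2.2900, and ∫ψ*·(−ħ² ψ'') dx = 9.6972, so ⟨p²⟩ = 9.6972 / 2.2900.
⟨p²⟩ = 4.2346.

4.23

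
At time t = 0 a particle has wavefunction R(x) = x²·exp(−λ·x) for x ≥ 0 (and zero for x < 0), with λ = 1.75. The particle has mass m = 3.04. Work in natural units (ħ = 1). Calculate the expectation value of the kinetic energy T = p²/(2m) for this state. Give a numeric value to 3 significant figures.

0.168

T = −(ħ²/2m) d²/dx², so ⟨T⟩ = −(ħ²/2m) ∫ R*·R'' dx / ∫|R|² dx; with m = 3.04.
Differentiate x²·exp(−λ·x) with the product rule; every integrand then reduces to terms xʲ·e^(−2λx) on [0, ∞), with ∫₀^∞ xʲ·e^(−2λx) dx = j!/(2λ)^(j+1).
State is unnormalized: ∫|R|² dx = 0.045695, and ∫R*·(−ħ²/2m · R'') dx = 0.0076722, so ⟨T⟩ = 0.0076722 / 0.045695.
⟨T⟩ = 0.16790.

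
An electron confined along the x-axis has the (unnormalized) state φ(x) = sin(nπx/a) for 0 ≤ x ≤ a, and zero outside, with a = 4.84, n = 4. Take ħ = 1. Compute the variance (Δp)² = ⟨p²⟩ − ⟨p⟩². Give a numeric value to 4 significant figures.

Compute ⟨p⟩ and ⟨p²⟩ separately; (Δp)² = ⟨p²⟩ − ⟨p⟩².
d/dx sin(nπx/a) = (nπ/a)·cos(nπx/a) and d²/dx² sin(nπx/a) = −(nπ/a)²·sin(nπx/a); on 0 ≤ x ≤ a, ∫sin²(nπx/a) dx = a/2 and ∫sin(nπx/a)·cos(nπx/a) dx = 0.
Normalization: ∫|φ|² dx = 2.4200.
⟨p⟩ = 0.0000 and ⟨p²⟩ = 6.7411.
(Δp)² = 6.7411 − (0.0000)² = 6.7411.

6.741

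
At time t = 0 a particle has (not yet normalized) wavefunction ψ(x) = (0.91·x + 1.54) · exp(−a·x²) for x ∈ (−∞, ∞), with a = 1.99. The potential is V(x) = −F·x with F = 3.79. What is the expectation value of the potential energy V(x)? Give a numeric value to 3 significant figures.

-0.539

⟨V⟩ = ∫ V(x)·|ψ|² dx / ∫|ψ|² dx.
Expand each integrand as polynomial × e^(−2ax²) and use ∫x^(2j)·e^(−2ax²) dx = (2j−1)!!/(4a)^j · √(π/(2a)), odd powers → 0; here √(π/(2a)) = 0.88845.
State is unnormalized: ∫|ψ|² dx = 2.1995, and ∫ψ*·V(x)·ψ dx = -1.1856, so ⟨V⟩ = -1.1856 / 2.1995.
⟨V⟩ = -0.53905.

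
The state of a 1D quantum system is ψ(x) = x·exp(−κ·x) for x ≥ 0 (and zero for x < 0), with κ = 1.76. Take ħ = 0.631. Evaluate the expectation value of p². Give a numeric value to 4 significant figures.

p² ψ = −ħ² d²ψ/dx²; ⟨p²⟩ = −ħ² ∫ ψ*·ψ'' dx / ∫|ψ|² dx.
Differentiate x·exp(−κ·x) with the product rule; every integrand then reduces to terms xʲ·e^(−2κx) on [0, ∞), with ∫₀^∞ xʲ·e^(−2κx) dx = j!/(2κ)^(j+1).
State is unnormalized: ∫|ψ|² dx = 0.045857, and ∫ψ*·(−ħ² ψ'') dx = 0.056557, so ⟨p²⟩ = 0.056557 / 0.045857.
⟨p²⟩ = 1.2333.

1.233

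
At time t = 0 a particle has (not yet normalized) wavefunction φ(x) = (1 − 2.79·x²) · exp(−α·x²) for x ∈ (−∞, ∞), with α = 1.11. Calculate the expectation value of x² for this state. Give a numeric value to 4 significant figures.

⟨x²⟩ = ∫ x²·|φ|² dx / ∫|φ|² dx (integrals over the domain).
Expand each integrand as polynomial × e^(−2αx²) and use ∫x^(2j)·e^(−2αx²) dx = (2j−1)!!/(4α)^j · √(π/(2α)), odd powers → 0; here √(π/(2α)) = 1.1896.
State is unnormalized: ∫|φ|² dx = 1.1037, and ∫φ*·x²·φ dx = 0.84467, so ⟨x²⟩ = 0.84467 / 1.1037.
⟨x²⟩ = 0.76529.

0.7653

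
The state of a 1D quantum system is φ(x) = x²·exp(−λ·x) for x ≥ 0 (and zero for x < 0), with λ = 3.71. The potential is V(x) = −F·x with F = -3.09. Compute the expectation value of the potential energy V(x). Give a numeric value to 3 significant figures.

⟨V⟩ = ∫ V(x)·|φ|² dx / ∫|φ|² dx.
Every integrand reduces to terms xʲ·e^(−2λx) on [0, ∞); use ∫₀^∞ xʲ·e^(−2λx) dx = j!/(2λ)^(j+1).
State is unnormalized: ∫|φ|² dx = 0.0010671, and ∫φ*·V(x)·φ dx = 0.0022219, so ⟨V⟩ = 0.0022219 / 0.0010671.
⟨V⟩ = 2.0822.

2.08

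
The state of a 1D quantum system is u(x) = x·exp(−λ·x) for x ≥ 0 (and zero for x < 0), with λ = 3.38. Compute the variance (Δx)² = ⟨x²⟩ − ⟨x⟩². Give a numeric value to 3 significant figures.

0.0656

Compute ⟨x⟩ and ⟨x²⟩ separately, then (Δx)² = ⟨x²⟩ − ⟨x⟩².
Every integrand reduces to terms xʲ·e^(−2λx) on [0, ∞); use ∫₀^∞ xʲ·e^(−2λx) dx = j!/(2λ)^(j+1).
Normalization: ∫|u|² dx = 0.0064743.
⟨x⟩ = 0.44379 and ⟨x²⟩ = 0.26260.
(Δx)² = 0.26260 − (0.44379)² = 0.065649.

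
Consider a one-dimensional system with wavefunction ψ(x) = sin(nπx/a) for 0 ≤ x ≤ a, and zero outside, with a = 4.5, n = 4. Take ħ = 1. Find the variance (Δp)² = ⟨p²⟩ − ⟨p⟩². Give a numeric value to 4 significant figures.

Compute ⟨p⟩ and ⟨p²⟩ separately; (Δp)² = ⟨p²⟩ − ⟨p⟩².
d/dx sin(nπx/a) = (nπ/a)·cos(nπx/a) and d²/dx² sin(nπx/a) = −(nπ/a)²·sin(nπx/a); on 0 ≤ x ≤ a, ∫sin²(nπx/a) dx = a/2 and ∫sin(nπx/a)·cos(nπx/a) dx = 0.
Normalization: ∫|ψ|² dx = 2.2500.
⟨p⟩ = 0.0000 and ⟨p²⟩ = 7.7982.
(Δp)² = 7.7982 − (0.0000)² = 7.7982.

7.798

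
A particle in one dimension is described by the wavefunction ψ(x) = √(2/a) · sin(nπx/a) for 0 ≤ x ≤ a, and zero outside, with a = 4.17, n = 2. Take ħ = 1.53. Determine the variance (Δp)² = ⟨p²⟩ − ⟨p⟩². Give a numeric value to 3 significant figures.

Compute ⟨p⟩ and ⟨p²⟩ separately; (Δp)² = ⟨p²⟩ − ⟨p⟩².
d/dx sin(nπx/a) = (nπ/a)·cos(nπx/a) and d²/dx² sin(nπx/a) = −(nπ/a)²·sin(nπx/a); on 0 ≤ x ≤ a, ∫sin²(nπx/a) dx = a/2 and ∫sin(nπx/a)·cos(nπx/a) dx = 0.
⟨p⟩ = 0.0000 and ⟨p²⟩ = 5.3146.
(Δp)² = 5.3146 − (0.0000)² = 5.3146.

5.31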